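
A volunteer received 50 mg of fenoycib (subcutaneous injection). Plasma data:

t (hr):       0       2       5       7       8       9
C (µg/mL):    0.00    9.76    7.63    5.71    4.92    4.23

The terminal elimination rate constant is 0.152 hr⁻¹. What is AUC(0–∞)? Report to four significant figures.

Trapezoidal AUC_0→9:
  [0→2]: (0.00+9.76)/2 × 2 = 9.76
  [2→5]: (9.76+7.63)/2 × 3 = 26.085
  [5→7]: (7.63+5.71)/2 × 2 = 13.34
  [7→8]: (5.71+4.92)/2 × 1 = 5.315
  [8→9]: (4.92+4.23)/2 × 1 = 4.575
  Sum = 59.075 µg/mL·hr
Extrapolated tail: C_last / k_e = 4.23 / 0.152 = 27.829
AUC_0→∞ = 59.075 + 27.829 = 86.904 µg/mL·hr

AUC = 86.90 µg/mL·hr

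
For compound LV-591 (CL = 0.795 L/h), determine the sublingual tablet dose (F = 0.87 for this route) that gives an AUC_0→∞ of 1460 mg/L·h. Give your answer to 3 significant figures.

Dose = 1330 mg

Dose = CL × AUC_0→∞ / F
     = 0.795 × 1460 / 0.87 = 1334.14 mg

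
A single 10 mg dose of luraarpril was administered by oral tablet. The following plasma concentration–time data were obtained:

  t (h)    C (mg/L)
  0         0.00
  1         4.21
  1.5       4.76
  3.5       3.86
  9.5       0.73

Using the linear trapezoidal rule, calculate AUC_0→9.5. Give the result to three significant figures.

AUC = 26.7 mg/L·h

Trapezoidal AUC_0→9.5:
  [0→1]: (0.00+4.21)/2 × 1 = 2.105
  [1→1.5]: (4.21+4.76)/2 × 0.5 = 2.2425
  [1.5→3.5]: (4.76+3.86)/2 × 2 = 8.62
  [3.5→9.5]: (3.86+0.73)/2 × 6 = 13.77
  Sum = 26.7375 mg/L·h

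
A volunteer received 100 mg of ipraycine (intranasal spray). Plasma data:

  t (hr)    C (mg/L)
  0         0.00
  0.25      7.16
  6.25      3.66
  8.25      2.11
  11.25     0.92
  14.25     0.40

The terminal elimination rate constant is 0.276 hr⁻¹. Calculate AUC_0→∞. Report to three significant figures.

AUC = 47.1 mg/L·hr

Trapezoidal AUC_0→14.25:
  [0→0.25]: (0.00+7.16)/2 × 0.25 = 0.895
  [0.25→6.25]: (7.16+3.66)/2 × 6 = 32.46
  [6.25→8.25]: (3.66+2.11)/2 × 2 = 5.77
  [8.25→11.25]: (2.11+0.92)/2 × 3 = 4.545
  [11.25→14.25]: (0.92+0.40)/2 × 3 = 1.98
  Sum = 45.65 mg/L·hr
Extrapolated tail: C_last / k_e = 0.40 / 0.276 = 1.449
AUC_0→∞ = 45.65 + 1.449 = 47.099 mg/L·hr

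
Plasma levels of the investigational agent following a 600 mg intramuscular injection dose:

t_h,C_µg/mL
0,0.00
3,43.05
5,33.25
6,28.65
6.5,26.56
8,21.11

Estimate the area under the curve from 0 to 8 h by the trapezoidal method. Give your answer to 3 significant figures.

Trapezoidal AUC_0→8:
  [0→3]: (0.00+43.05)/2 × 3 = 64.575
  [3→5]: (43.05+33.25)/2 × 2 = 76.3
  [5→6]: (33.25+28.65)/2 × 1 = 30.95
  [6→6.5]: (28.65+26.56)/2 × 0.5 = 13.8025
  [6.5→8]: (26.56+21.11)/2 × 1.5 = 35.7525
  Sum = 221.38 µg/mL·h

AUC = 221 µg/mL·h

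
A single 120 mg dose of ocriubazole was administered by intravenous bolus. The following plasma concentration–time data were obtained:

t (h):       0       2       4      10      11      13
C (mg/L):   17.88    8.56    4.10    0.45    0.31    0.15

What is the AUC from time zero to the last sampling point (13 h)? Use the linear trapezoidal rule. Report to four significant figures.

Trapezoidal AUC_0→13:
  [0→2]: (17.88+8.56)/2 × 2 = 26.44
  [2→4]: (8.56+4.10)/2 × 2 = 12.66
  [4→10]: (4.10+0.45)/2 × 6 = 13.65
  [10→11]: (0.45+0.31)/2 × 1 = 0.38
  [11→13]: (0.31+0.15)/2 × 2 = 0.46
  Sum = 53.59 mg/L·h

AUC = 53.59 mg/L·h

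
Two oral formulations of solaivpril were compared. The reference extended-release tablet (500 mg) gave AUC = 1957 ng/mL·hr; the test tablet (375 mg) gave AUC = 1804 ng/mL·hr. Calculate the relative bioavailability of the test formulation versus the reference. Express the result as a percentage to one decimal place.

F_rel = 122.9%

F_rel = (AUC_test/D_test) / (AUC_ref/D_ref)
      = (1804/375) / (1957/500)
      = 4.81067 / 3.914 = 1.2291 = 122.91%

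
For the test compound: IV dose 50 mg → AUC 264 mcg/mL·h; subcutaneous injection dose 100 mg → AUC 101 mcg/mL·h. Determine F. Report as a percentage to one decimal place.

F = (AUC_ev / D_ev) / (AUC_iv / D_iv)
  = (101/100) / (264/50)
  = 1.01 / 5.28 = 0.1913
  = 19.13%

F = 19.1%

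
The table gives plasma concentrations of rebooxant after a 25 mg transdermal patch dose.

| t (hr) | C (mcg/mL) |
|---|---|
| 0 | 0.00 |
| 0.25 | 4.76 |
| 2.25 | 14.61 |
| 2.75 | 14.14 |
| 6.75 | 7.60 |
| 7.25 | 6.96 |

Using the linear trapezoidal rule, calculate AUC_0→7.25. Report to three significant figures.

AUC = 74.3 mcg/mL·hr

Trapezoidal AUC_0→7.25:
  [0→0.25]: (0.00+4.76)/2 × 0.25 = 0.595
  [0.25→2.25]: (4.76+14.61)/2 × 2 = 19.37
  [2.25→2.75]: (14.61+14.14)/2 × 0.5 = 7.1875
  [2.75→6.75]: (14.14+7.60)/2 × 4 = 43.48
  [6.75→7.25]: (7.60+6.96)/2 × 0.5 = 3.64
  Sum = 74.2725 mcg/mL·hr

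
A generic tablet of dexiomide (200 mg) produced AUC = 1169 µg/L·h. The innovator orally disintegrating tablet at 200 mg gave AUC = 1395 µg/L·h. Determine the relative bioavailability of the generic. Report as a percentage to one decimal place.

F_rel = (AUC_test/D_test) / (AUC_ref/D_ref)
      = (1169/200) / (1395/200)
      = 5.845 / 6.975 = 0.8380 = 83.80%

F_rel = 83.8%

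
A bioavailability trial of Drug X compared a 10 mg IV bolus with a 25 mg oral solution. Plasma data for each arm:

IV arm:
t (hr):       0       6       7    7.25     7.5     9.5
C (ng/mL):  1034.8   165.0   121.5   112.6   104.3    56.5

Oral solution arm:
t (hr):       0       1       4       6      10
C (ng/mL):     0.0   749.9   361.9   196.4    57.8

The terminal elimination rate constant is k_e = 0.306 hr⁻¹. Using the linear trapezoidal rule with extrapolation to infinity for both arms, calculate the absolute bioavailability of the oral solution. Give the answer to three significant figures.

Trapezoidal AUC_0→9.5 (IV):
  [0→6]: (1034.8+165.0)/2 × 6 = 3599.4
  [6→7]: (165.0+121.5)/2 × 1 = 143.25
  [7→7.25]: (121.5+112.6)/2 × 0.25 = 29.2625
  [7.25→7.5]: (112.6+104.3)/2 × 0.25 = 27.1125
  [7.5→9.5]: (104.3+56.5)/2 × 2 = 160.8
  Sum = 3959.825 ng/mL·hr
IV tail: 56.5/0.306 = 184.641; AUC_iv,0→∞ = 3959.825 + 184.641 = 4144.466 ng/mL·hr
Trapezoidal AUC_0→10 (oral solution):
  [0→1]: (0.0+749.9)/2 × 1 = 374.95
  [1→4]: (749.9+361.9)/2 × 3 = 1667.7
  [4→6]: (361.9+196.4)/2 × 2 = 558.3
  [6→10]: (196.4+57.8)/2 × 4 = 508.4
  Sum = 3109.35 ng/mL·hr
oral solution tail: 57.8/0.306 = 188.889; AUC_ev,0→∞ = 3109.35 + 188.889 = 3298.239 ng/mL·hr
F = (AUC_ev/D_ev)/(AUC_iv/D_iv) = (3298.239/25)/(4144.466/10) = 131.92956/414.4466 = 0.3183

F = 0.318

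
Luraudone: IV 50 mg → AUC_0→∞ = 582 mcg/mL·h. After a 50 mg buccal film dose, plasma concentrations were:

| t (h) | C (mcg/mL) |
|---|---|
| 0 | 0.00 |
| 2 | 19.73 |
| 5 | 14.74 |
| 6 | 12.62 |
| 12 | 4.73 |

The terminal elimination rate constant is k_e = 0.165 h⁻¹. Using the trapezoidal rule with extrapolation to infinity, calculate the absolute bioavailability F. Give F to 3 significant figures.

Trapezoidal AUC_0→12 (buccal film):
  [0→2]: (0.00+19.73)/2 × 2 = 19.73
  [2→5]: (19.73+14.74)/2 × 3 = 51.705
  [5→6]: (14.74+12.62)/2 × 1 = 13.68
  [6→12]: (12.62+4.73)/2 × 6 = 52.05
  Sum = 137.165 mcg/mL·h
Tail: C_last/k_e = 4.73/0.165 = 28.667
AUC_0→∞ (buccal film) = 137.165 + 28.667 = 165.832 mcg/mL·h
F = (AUC_ev/D_ev)/(AUC_iv/D_iv) = (165.832/50)/(582/50) = 3.31664/11.64 = 0.2849

F = 0.285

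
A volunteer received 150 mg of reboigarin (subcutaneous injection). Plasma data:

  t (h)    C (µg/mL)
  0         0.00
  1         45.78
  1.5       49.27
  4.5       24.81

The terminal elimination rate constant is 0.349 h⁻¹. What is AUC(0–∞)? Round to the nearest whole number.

AUC = 229 µg/mL·h

Trapezoidal AUC_0→4.5:
  [0→1]: (0.00+45.78)/2 × 1 = 22.89
  [1→1.5]: (45.78+49.27)/2 × 0.5 = 23.7625
  [1.5→4.5]: (49.27+24.81)/2 × 3 = 111.12
  Sum = 157.7725 µg/mL·h
Extrapolated tail: C_last / k_e = 24.81 / 0.349 = 71.089
AUC_0→∞ = 157.7725 + 71.089 = 228.8615 µg/mL·h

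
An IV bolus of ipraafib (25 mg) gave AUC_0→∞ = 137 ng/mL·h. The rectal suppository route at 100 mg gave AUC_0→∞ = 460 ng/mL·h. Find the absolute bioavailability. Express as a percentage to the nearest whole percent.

F = 84%

F = (AUC_ev / D_ev) / (AUC_iv / D_iv)
  = (460/100) / (137/25)
  = 4.6 / 5.48 = 0.8394
  = 83.94%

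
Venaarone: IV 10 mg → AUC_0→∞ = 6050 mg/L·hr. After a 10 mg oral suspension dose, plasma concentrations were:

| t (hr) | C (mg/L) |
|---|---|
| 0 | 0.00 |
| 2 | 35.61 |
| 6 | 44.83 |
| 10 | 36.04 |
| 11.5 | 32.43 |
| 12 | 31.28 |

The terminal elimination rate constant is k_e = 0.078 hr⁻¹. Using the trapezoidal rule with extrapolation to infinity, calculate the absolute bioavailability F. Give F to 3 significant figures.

F = 0.137

Trapezoidal AUC_0→12 (oral suspension):
  [0→2]: (0.00+35.61)/2 × 2 = 35.61
  [2→6]: (35.61+44.83)/2 × 4 = 160.88
  [6→10]: (44.83+36.04)/2 × 4 = 161.74
  [10→11.5]: (36.04+32.43)/2 × 1.5 = 51.3525
  [11.5→12]: (32.43+31.28)/2 × 0.5 = 15.9275
  Sum = 425.51 mg/L·hr
Tail: C_last/k_e = 31.28/0.078 = 401.026
AUC_0→∞ (oral suspension) = 425.51 + 401.026 = 826.536 mg/L·hr
F = (AUC_ev/D_ev)/(AUC_iv/D_iv) = (826.536/10)/(6050/10) = 82.6536/605 = 0.1366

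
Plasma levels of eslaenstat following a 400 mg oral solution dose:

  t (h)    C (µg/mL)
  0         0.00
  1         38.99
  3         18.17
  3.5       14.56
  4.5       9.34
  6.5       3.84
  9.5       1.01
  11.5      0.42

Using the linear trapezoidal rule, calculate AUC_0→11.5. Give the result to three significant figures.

Trapezoidal AUC_0→11.5:
  [0→1]: (0.00+38.99)/2 × 1 = 19.495
  [1→3]: (38.99+18.17)/2 × 2 = 57.16
  [3→3.5]: (18.17+14.56)/2 × 0.5 = 8.1825
  [3.5→4.5]: (14.56+9.34)/2 × 1 = 11.95
  [4.5→6.5]: (9.34+3.84)/2 × 2 = 13.18
  [6.5→9.5]: (3.84+1.01)/2 × 3 = 7.275
  [9.5→11.5]: (1.01+0.42)/2 × 2 = 1.43
  Sum = 118.6725 µg/mL·h

AUC = 119 µg/mL·h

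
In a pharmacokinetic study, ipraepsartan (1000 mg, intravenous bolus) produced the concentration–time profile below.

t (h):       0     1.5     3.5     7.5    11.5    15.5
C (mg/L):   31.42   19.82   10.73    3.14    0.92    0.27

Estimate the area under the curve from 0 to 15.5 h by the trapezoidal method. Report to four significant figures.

Trapezoidal AUC_0→15.5:
  [0→1.5]: (31.42+19.82)/2 × 1.5 = 38.43
  [1.5→3.5]: (19.82+10.73)/2 × 2 = 30.55
  [3.5→7.5]: (10.73+3.14)/2 × 4 = 27.74
  [7.5→11.5]: (3.14+0.92)/2 × 4 = 8.12
  [11.5→15.5]: (0.92+0.27)/2 × 4 = 2.38
  Sum = 107.22 mg/L·h

AUC = 107.2 mg/L·h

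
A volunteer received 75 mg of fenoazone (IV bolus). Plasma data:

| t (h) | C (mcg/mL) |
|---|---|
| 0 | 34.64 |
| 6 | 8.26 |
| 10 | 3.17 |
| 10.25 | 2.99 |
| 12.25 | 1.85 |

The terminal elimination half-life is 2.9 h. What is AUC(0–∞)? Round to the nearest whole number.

Trapezoidal AUC_0→12.25:
  [0→6]: (34.64+8.26)/2 × 6 = 128.7
  [6→10]: (8.26+3.17)/2 × 4 = 22.86
  [10→10.25]: (3.17+2.99)/2 × 0.25 = 0.77
  [10.25→12.25]: (2.99+1.85)/2 × 2 = 4.84
  Sum = 157.17 mcg/mL·h
k_e = ln2 / t½ = 0.693147 / 2.9 = 0.2390 h^-1
Extrapolated tail: C_last / k_e = 1.85 / 0.239 = 7.741
AUC_0→∞ = 157.17 + 7.741 = 164.911 mcg/mL·h

AUC = 165 mcg/mL·h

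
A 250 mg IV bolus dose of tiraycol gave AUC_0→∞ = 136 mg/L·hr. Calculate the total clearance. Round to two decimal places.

CL = 1.84 L/hr

CL = Dose_iv / AUC_0→∞
   = 250 / 136 = 1.83824 L/hr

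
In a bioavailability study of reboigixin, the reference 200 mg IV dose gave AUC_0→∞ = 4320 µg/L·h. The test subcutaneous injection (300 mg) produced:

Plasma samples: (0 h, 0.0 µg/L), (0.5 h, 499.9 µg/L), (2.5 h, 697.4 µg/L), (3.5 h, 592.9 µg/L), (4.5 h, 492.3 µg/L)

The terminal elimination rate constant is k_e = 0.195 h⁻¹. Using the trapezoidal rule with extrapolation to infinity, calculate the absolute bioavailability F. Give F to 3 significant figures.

Trapezoidal AUC_0→4.5 (subcutaneous injection):
  [0→0.5]: (0.0+499.9)/2 × 0.5 = 124.975
  [0.5→2.5]: (499.9+697.4)/2 × 2 = 1197.3
  [2.5→3.5]: (697.4+592.9)/2 × 1 = 645.15
  [3.5→4.5]: (592.9+492.3)/2 × 1 = 542.6
  Sum = 2510.025 µg/L·h
Tail: C_last/k_e = 492.3/0.195 = 2524.615
AUC_0→∞ (subcutaneous injection) = 2510.025 + 2524.615 = 5034.64 µg/L·h
F = (AUC_ev/D_ev)/(AUC_iv/D_iv) = (5034.64/300)/(4320/200) = 16.7821/21.6 = 0.7769

F = 0.777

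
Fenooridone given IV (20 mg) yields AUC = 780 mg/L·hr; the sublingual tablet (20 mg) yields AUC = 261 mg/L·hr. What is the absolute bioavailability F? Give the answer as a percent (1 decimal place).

F = (AUC_ev / D_ev) / (AUC_iv / D_iv)
  = (261/20) / (780/20)
  = 13.05 / 39 = 0.3346
  = 33.46%

F = 33.5%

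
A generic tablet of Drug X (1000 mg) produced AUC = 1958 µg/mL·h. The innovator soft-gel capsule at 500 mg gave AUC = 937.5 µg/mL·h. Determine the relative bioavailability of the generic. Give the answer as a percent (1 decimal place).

F_rel = (AUC_test/D_test) / (AUC_ref/D_ref)
      = (1958/1000) / (937.5/500)
      = 1.958 / 1.875 = 1.0443 = 104.43%

F_rel = 104.4%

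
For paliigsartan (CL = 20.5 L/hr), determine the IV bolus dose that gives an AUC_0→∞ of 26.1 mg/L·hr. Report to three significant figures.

Dose_iv = CL × AUC_0→∞
     = 20.5 × 26.1 = 535.05 mg

Dose = 535 mg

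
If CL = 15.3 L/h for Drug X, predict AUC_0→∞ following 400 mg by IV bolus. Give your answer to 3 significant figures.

AUC_0→∞ = Dose_iv / CL
        = 400 / 15.3 = 26.1438 mg/L·h

AUC = 26.1 mg/L·h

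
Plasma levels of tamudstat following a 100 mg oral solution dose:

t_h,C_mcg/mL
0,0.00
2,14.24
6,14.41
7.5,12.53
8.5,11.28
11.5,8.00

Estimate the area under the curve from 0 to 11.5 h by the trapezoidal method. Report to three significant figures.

Trapezoidal AUC_0→11.5:
  [0→2]: (0.00+14.24)/2 × 2 = 14.24
  [2→6]: (14.24+14.41)/2 × 4 = 57.3
  [6→7.5]: (14.41+12.53)/2 × 1.5 = 20.205
  [7.5→8.5]: (12.53+11.28)/2 × 1 = 11.905
  [8.5→11.5]: (11.28+8.00)/2 × 3 = 28.92
  Sum = 132.57 mcg/mL·h

AUC = 133 mcg/mL·h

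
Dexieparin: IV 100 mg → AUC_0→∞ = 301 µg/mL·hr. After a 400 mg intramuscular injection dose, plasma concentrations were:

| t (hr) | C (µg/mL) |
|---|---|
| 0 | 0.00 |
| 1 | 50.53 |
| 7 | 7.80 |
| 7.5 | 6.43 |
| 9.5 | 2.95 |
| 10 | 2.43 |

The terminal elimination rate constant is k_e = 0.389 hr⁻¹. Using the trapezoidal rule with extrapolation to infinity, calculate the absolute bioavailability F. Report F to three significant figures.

Trapezoidal AUC_0→10 (intramuscular injection):
  [0→1]: (0.00+50.53)/2 × 1 = 25.265
  [1→7]: (50.53+7.80)/2 × 6 = 174.99
  [7→7.5]: (7.80+6.43)/2 × 0.5 = 3.5575
  [7.5→9.5]: (6.43+2.95)/2 × 2 = 9.38
  [9.5→10]: (2.95+2.43)/2 × 0.5 = 1.345
  Sum = 214.5375 µg/mL·hr
Tail: C_last/k_e = 2.43/0.389 = 6.247
AUC_0→∞ (intramuscular injection) = 214.5375 + 6.247 = 220.7845 µg/mL·hr
F = (AUC_ev/D_ev)/(AUC_iv/D_iv) = (220.7845/400)/(301/100) = 0.55196125/3.01 = 0.1834

F = 0.183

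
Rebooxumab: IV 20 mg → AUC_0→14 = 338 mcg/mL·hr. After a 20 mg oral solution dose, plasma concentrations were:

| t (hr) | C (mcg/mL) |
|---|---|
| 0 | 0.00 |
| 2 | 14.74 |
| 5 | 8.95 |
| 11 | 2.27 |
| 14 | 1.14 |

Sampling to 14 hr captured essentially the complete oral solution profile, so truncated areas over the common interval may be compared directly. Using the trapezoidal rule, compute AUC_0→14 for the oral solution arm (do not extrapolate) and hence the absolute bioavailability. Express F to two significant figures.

Trapezoidal AUC_0→14 (oral solution):
  [0→2]: (0.00+14.74)/2 × 2 = 14.74
  [2→5]: (14.74+8.95)/2 × 3 = 35.535
  [5→11]: (8.95+2.27)/2 × 6 = 33.66
  [11→14]: (2.27+1.14)/2 × 3 = 5.115
  Sum = 89.05 mcg/mL·hr
F = (AUC_ev/D_ev)/(AUC_iv/D_iv) = (89.05/20)/(338/20) = 4.4525/16.9 = 0.2635

F = 0.26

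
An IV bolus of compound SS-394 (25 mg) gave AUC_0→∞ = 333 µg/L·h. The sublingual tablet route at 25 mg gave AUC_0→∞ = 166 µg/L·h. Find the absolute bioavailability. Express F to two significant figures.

F = 0.50

F = (AUC_ev / D_ev) / (AUC_iv / D_iv)
  = (166/25) / (333/25)
  = 6.64 / 13.32 = 0.4985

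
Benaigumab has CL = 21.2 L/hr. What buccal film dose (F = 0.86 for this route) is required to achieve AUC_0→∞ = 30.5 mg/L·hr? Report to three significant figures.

Dose = CL × AUC_0→∞ / F
     = 21.2 × 30.5 / 0.86 = 751.86 mg

Dose = 752 mg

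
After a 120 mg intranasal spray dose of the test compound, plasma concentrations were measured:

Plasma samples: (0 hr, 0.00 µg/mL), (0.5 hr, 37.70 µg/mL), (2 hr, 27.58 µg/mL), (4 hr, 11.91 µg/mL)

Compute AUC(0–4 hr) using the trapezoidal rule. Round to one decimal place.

Trapezoidal AUC_0→4:
  [0→0.5]: (0.00+37.70)/2 × 0.5 = 9.425
  [0.5→2]: (37.70+27.58)/2 × 1.5 = 48.96
  [2→4]: (27.58+11.91)/2 × 2 = 39.49
  Sum = 97.875 µg/mL·hr

AUC = 97.9 µg/mL·hr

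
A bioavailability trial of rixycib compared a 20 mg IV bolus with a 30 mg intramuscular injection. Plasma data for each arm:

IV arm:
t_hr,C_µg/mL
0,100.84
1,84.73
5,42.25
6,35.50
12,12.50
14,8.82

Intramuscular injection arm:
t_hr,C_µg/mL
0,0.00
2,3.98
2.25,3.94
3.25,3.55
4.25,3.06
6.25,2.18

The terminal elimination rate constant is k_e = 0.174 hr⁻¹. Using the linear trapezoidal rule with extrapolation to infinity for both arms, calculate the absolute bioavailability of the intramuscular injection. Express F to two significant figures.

Trapezoidal AUC_0→14 (IV):
  [0→1]: (100.84+84.73)/2 × 1 = 92.785
  [1→5]: (84.73+42.25)/2 × 4 = 253.96
  [5→6]: (42.25+35.50)/2 × 1 = 38.875
  [6→12]: (35.50+12.50)/2 × 6 = 144.0
  [12→14]: (12.50+8.82)/2 × 2 = 21.32
  Sum = 550.94 µg/mL·hr
IV tail: 8.82/0.174 = 50.690; AUC_iv,0→∞ = 550.94 + 50.690 = 601.63 µg/mL·hr
Trapezoidal AUC_0→6.25 (intramuscular injection):
  [0→2]: (0.00+3.98)/2 × 2 = 3.98
  [2→2.25]: (3.98+3.94)/2 × 0.25 = 0.99
  [2.25→3.25]: (3.94+3.55)/2 × 1 = 3.745
  [3.25→4.25]: (3.55+3.06)/2 × 1 = 3.305
  [4.25→6.25]: (3.06+2.18)/2 × 2 = 5.24
  Sum = 17.26 µg/mL·hr
intramuscular injection tail: 2.18/0.174 = 12.529; AUC_ev,0→∞ = 17.26 + 12.529 = 29.789 µg/mL·hr
F = (AUC_ev/D_ev)/(AUC_iv/D_iv) = (29.789/30)/(601.63/20) = 0.992967/30.0815 = 0.0330

F = 0.033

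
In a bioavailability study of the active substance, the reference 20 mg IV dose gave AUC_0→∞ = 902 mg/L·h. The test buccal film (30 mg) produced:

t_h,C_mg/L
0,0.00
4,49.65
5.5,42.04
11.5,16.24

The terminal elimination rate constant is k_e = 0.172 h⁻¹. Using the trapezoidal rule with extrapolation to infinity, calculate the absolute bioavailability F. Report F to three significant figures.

F = 0.323

Trapezoidal AUC_0→11.5 (buccal film):
  [0→4]: (0.00+49.65)/2 × 4 = 99.3
  [4→5.5]: (49.65+42.04)/2 × 1.5 = 68.7675
  [5.5→11.5]: (42.04+16.24)/2 × 6 = 174.84
  Sum = 342.9075 mg/L·h
Tail: C_last/k_e = 16.24/0.172 = 94.419
AUC_0→∞ (buccal film) = 342.9075 + 94.419 = 437.3265 mg/L·h
F = (AUC_ev/D_ev)/(AUC_iv/D_iv) = (437.3265/30)/(902/20) = 14.57755/45.1 = 0.3232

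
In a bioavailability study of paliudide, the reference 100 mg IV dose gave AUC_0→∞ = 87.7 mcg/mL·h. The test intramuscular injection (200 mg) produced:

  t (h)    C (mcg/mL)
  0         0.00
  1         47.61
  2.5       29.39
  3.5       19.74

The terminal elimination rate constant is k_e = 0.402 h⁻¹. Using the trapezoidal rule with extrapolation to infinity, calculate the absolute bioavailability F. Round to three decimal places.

Trapezoidal AUC_0→3.5 (intramuscular injection):
  [0→1]: (0.00+47.61)/2 × 1 = 23.805
  [1→2.5]: (47.61+29.39)/2 × 1.5 = 57.75
  [2.5→3.5]: (29.39+19.74)/2 × 1 = 24.565
  Sum = 106.12 mcg/mL·h
Tail: C_last/k_e = 19.74/0.402 = 49.104
AUC_0→∞ (intramuscular injection) = 106.12 + 49.104 = 155.224 mcg/mL·h
F = (AUC_ev/D_ev)/(AUC_iv/D_iv) = (155.224/200)/(87.7/100) = 0.77612/0.877 = 0.8850

F = 0.885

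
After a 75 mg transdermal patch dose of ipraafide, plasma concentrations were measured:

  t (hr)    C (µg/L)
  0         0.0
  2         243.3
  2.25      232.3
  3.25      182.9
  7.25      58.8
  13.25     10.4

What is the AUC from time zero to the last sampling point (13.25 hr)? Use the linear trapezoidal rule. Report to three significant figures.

AUC = 1200 µg/L·hr

Trapezoidal AUC_0→13.25:
  [0→2]: (0.0+243.3)/2 × 2 = 243.3
  [2→2.25]: (243.3+232.3)/2 × 0.25 = 59.45
  [2.25→3.25]: (232.3+182.9)/2 × 1 = 207.6
  [3.25→7.25]: (182.9+58.8)/2 × 4 = 483.4
  [7.25→13.25]: (58.8+10.4)/2 × 6 = 207.6
  Sum = 1201.35 µg/L·hr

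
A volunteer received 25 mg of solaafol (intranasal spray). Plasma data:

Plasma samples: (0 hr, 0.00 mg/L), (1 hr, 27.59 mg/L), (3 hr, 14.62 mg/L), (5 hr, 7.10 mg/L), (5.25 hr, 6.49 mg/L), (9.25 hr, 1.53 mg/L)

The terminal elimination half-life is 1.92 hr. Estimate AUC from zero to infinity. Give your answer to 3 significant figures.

Trapezoidal AUC_0→9.25:
  [0→1]: (0.00+27.59)/2 × 1 = 13.795
  [1→3]: (27.59+14.62)/2 × 2 = 42.21
  [3→5]: (14.62+7.10)/2 × 2 = 21.72
  [5→5.25]: (7.10+6.49)/2 × 0.25 = 1.69875
  [5.25→9.25]: (6.49+1.53)/2 × 4 = 16.04
  Sum = 95.46375 mg/L·hr
k_e = ln2 / t½ = 0.693147 / 1.92 = 0.3610 hr^-1
Extrapolated tail: C_last / k_e = 1.53 / 0.361 = 4.238
AUC_0→∞ = 95.46375 + 4.238 = 99.70175 mg/L·hr

AUC = 99.7 mg/L·hr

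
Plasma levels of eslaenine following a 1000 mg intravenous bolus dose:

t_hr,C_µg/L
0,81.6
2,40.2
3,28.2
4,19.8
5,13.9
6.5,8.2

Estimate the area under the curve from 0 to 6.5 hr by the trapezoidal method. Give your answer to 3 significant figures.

AUC = 213 µg/L·hr

Trapezoidal AUC_0→6.5:
  [0→2]: (81.6+40.2)/2 × 2 = 121.8
  [2→3]: (40.2+28.2)/2 × 1 = 34.2
  [3→4]: (28.2+19.8)/2 × 1 = 24.0
  [4→5]: (19.8+13.9)/2 × 1 = 16.85
  [5→6.5]: (13.9+8.2)/2 × 1.5 = 16.575
  Sum = 213.425 µg/L·hr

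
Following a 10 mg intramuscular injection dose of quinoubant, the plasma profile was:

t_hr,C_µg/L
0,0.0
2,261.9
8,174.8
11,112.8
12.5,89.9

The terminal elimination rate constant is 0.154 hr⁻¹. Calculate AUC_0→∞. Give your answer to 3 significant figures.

Trapezoidal AUC_0→12.5:
  [0→2]: (0.0+261.9)/2 × 2 = 261.9
  [2→8]: (261.9+174.8)/2 × 6 = 1310.1
  [8→11]: (174.8+112.8)/2 × 3 = 431.4
  [11→12.5]: (112.8+89.9)/2 × 1.5 = 152.025
  Sum = 2155.425 µg/L·hr
Extrapolated tail: C_last / k_e = 89.9 / 0.154 = 583.766
AUC_0→∞ = 2155.425 + 583.766 = 2739.191 µg/L·hr

AUC = 2740 µg/L·hr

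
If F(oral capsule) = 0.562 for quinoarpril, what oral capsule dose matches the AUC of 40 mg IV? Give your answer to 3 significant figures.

D_oral = 71.2 mg

For equal systemic exposure: F × D_ev = D_iv
D_ev = D_iv / F = 40 / 0.562 = 71.1744 mg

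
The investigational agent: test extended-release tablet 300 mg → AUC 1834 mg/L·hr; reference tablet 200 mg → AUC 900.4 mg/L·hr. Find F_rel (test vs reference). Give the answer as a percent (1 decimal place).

F_rel = 135.8%

F_rel = (AUC_test/D_test) / (AUC_ref/D_ref)
      = (1834/300) / (900.4/200)
      = 6.11333 / 4.502 = 1.3579 = 135.79%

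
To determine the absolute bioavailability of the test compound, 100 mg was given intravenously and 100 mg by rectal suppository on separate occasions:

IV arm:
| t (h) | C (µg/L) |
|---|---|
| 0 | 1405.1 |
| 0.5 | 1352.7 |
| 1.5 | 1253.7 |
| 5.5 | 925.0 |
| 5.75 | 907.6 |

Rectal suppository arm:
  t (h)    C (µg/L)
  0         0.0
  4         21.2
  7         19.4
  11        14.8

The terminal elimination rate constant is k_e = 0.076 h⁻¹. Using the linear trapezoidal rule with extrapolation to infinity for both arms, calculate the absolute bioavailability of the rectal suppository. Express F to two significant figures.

F = 0.020

Trapezoidal AUC_0→5.75 (IV):
  [0→0.5]: (1405.1+1352.7)/2 × 0.5 = 689.45
  [0.5→1.5]: (1352.7+1253.7)/2 × 1 = 1303.2
  [1.5→5.5]: (1253.7+925.0)/2 × 4 = 4357.4
  [5.5→5.75]: (925.0+907.6)/2 × 0.25 = 229.075
  Sum = 6579.125 µg/L·h
IV tail: 907.6/0.076 = 11942.105; AUC_iv,0→∞ = 6579.125 + 11942.105 = 18521.23 µg/L·h
Trapezoidal AUC_0→11 (rectal suppository):
  [0→4]: (0.0+21.2)/2 × 4 = 42.4
  [4→7]: (21.2+19.4)/2 × 3 = 60.9
  [7→11]: (19.4+14.8)/2 × 4 = 68.4
  Sum = 171.7 µg/L·h
rectal suppository tail: 14.8/0.076 = 194.737; AUC_ev,0→∞ = 171.7 + 194.737 = 366.437 µg/L·h
F = (AUC_ev/D_ev)/(AUC_iv/D_iv) = (366.437/100)/(18521.23/100) = 3.66437/185.2123 = 0.0198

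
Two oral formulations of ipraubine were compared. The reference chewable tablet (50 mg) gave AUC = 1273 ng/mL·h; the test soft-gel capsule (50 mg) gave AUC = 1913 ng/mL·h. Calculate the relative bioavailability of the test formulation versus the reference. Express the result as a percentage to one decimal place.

F_rel = (AUC_test/D_test) / (AUC_ref/D_ref)
      = (1913/50) / (1273/50)
      = 38.26 / 25.46 = 1.5027 = 150.27%

F_rel = 150.3%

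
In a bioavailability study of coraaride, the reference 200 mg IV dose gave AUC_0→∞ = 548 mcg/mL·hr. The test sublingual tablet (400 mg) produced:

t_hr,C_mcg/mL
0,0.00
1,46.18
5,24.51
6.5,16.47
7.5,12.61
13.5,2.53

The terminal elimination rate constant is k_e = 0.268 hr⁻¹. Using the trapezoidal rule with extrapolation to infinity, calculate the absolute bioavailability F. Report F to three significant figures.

F = 0.241

Trapezoidal AUC_0→13.5 (sublingual tablet):
  [0→1]: (0.00+46.18)/2 × 1 = 23.09
  [1→5]: (46.18+24.51)/2 × 4 = 141.38
  [5→6.5]: (24.51+16.47)/2 × 1.5 = 30.735
  [6.5→7.5]: (16.47+12.61)/2 × 1 = 14.54
  [7.5→13.5]: (12.61+2.53)/2 × 6 = 45.42
  Sum = 255.165 mcg/mL·hr
Tail: C_last/k_e = 2.53/0.268 = 9.440
AUC_0→∞ (sublingual tablet) = 255.165 + 9.440 = 264.605 mcg/mL·hr
F = (AUC_ev/D_ev)/(AUC_iv/D_iv) = (264.605/400)/(548/200) = 0.6615125/2.74 = 0.2414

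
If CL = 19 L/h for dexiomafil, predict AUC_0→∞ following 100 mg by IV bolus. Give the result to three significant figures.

AUC = 5.26 mg/L·h

AUC_0→∞ = Dose_iv / CL
        = 100 / 19 = 5.26316 mg/L·h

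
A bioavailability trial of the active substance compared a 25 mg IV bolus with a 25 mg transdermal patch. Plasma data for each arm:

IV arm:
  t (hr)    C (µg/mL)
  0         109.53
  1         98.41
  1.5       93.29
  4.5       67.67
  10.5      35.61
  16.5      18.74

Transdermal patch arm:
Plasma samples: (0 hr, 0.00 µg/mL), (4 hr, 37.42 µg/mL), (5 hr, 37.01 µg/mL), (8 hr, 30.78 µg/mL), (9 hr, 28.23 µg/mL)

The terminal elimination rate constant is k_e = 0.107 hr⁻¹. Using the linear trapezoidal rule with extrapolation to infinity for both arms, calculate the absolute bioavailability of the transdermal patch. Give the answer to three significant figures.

Trapezoidal AUC_0→16.5 (IV):
  [0→1]: (109.53+98.41)/2 × 1 = 103.97
  [1→1.5]: (98.41+93.29)/2 × 0.5 = 47.925
  [1.5→4.5]: (93.29+67.67)/2 × 3 = 241.44
  [4.5→10.5]: (67.67+35.61)/2 × 6 = 309.84
  [10.5→16.5]: (35.61+18.74)/2 × 6 = 163.05
  Sum = 866.225 µg/mL·hr
IV tail: 18.74/0.107 = 175.140; AUC_iv,0→∞ = 866.225 + 175.140 = 1041.365 µg/mL·hr
Trapezoidal AUC_0→9 (transdermal patch):
  [0→4]: (0.00+37.42)/2 × 4 = 74.84
  [4→5]: (37.42+37.01)/2 × 1 = 37.215
  [5→8]: (37.01+30.78)/2 × 3 = 101.685
  [8→9]: (30.78+28.23)/2 × 1 = 29.505
  Sum = 243.245 µg/mL·hr
transdermal patch tail: 28.23/0.107 = 263.832; AUC_ev,0→∞ = 243.245 + 263.832 = 507.077 µg/mL·hr
F = (AUC_ev/D_ev)/(AUC_iv/D_iv) = (507.077/25)/(1041.365/25) = 20.28308/41.6546 = 0.4869

F = 0.487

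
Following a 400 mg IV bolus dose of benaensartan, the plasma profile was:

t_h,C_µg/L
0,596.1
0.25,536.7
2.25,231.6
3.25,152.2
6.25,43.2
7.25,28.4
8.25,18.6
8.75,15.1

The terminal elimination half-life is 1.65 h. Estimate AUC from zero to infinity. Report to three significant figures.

AUC = 1500 µg/L·h

Trapezoidal AUC_0→8.75:
  [0→0.25]: (596.1+536.7)/2 × 0.25 = 141.6
  [0.25→2.25]: (536.7+231.6)/2 × 2 = 768.3
  [2.25→3.25]: (231.6+152.2)/2 × 1 = 191.9
  [3.25→6.25]: (152.2+43.2)/2 × 3 = 293.1
  [6.25→7.25]: (43.2+28.4)/2 × 1 = 35.8
  [7.25→8.25]: (28.4+18.6)/2 × 1 = 23.5
  [8.25→8.75]: (18.6+15.1)/2 × 0.5 = 8.425
  Sum = 1462.625 µg/L·h
k_e = ln2 / t½ = 0.693147 / 1.65 = 0.4201 h^-1
Extrapolated tail: C_last / k_e = 15.1 / 0.4201 = 35.944
AUC_0→∞ = 1462.625 + 35.944 = 1498.569 µg/L·h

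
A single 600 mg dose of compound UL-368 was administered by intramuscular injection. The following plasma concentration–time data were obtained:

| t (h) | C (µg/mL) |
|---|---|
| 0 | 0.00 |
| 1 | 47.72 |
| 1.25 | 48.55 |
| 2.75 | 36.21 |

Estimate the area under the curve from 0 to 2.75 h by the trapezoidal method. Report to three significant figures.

Trapezoidal AUC_0→2.75:
  [0→1]: (0.00+47.72)/2 × 1 = 23.86
  [1→1.25]: (47.72+48.55)/2 × 0.25 = 12.03375
  [1.25→2.75]: (48.55+36.21)/2 × 1.5 = 63.57
  Sum = 99.46375 µg/mL·h

AUC = 99.5 µg/mL·h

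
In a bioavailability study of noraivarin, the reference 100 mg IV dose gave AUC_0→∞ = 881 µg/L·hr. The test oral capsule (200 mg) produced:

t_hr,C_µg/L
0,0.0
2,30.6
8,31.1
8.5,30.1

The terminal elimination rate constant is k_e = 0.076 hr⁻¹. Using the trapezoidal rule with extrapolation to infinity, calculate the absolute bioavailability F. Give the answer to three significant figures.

Trapezoidal AUC_0→8.5 (oral capsule):
  [0→2]: (0.0+30.6)/2 × 2 = 30.6
  [2→8]: (30.6+31.1)/2 × 6 = 185.1
  [8→8.5]: (31.1+30.1)/2 × 0.5 = 15.3
  Sum = 231.0 µg/L·hr
Tail: C_last/k_e = 30.1/0.076 = 396.053
AUC_0→∞ (oral capsule) = 231.0 + 396.053 = 627.053 µg/L·hr
F = (AUC_ev/D_ev)/(AUC_iv/D_iv) = (627.053/200)/(881/100) = 3.135265/8.81 = 0.3559

F = 0.356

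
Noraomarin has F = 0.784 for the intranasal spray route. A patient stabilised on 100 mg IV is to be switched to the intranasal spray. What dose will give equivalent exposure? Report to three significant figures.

For equal systemic exposure: F × D_ev = D_iv
D_ev = D_iv / F = 100 / 0.784 = 127.551 mg

D_intranasal = 128 mg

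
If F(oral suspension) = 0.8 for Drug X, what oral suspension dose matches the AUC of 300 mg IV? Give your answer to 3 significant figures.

For equal systemic exposure: F × D_ev = D_iv
D_ev = D_iv / F = 300 / 0.8 = 375 mg

D_oral = 375 mg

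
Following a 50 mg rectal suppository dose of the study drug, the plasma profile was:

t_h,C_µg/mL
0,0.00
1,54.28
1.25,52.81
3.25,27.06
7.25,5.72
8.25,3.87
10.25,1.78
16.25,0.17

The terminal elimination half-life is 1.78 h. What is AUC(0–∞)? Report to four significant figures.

AUC = 202.7 µg/mL·h

Trapezoidal AUC_0→16.25:
  [0→1]: (0.00+54.28)/2 × 1 = 27.14
  [1→1.25]: (54.28+52.81)/2 × 0.25 = 13.38625
  [1.25→3.25]: (52.81+27.06)/2 × 2 = 79.87
  [3.25→7.25]: (27.06+5.72)/2 × 4 = 65.56
  [7.25→8.25]: (5.72+3.87)/2 × 1 = 4.795
  [8.25→10.25]: (3.87+1.78)/2 × 2 = 5.65
  [10.25→16.25]: (1.78+0.17)/2 × 6 = 5.85
  Sum = 202.25125 µg/mL·h
k_e = ln2 / t½ = 0.693147 / 1.78 = 0.3894 h^-1
Extrapolated tail: C_last / k_e = 0.17 / 0.3894 = 0.437
AUC_0→∞ = 202.25125 + 0.437 = 202.68825 µg/mL·h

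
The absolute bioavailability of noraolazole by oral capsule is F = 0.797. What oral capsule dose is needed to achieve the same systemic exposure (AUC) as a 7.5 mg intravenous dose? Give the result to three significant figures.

D_oral = 9.41 mg

For equal systemic exposure: F × D_ev = D_iv
D_ev = D_iv / F = 7.5 / 0.797 = 9.41029 mg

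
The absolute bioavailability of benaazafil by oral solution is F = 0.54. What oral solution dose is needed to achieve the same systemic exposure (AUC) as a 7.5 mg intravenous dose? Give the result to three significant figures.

D_oral = 13.9 mg

For equal systemic exposure: F × D_ev = D_iv
D_ev = D_iv / F = 7.5 / 0.54 = 13.8889 mg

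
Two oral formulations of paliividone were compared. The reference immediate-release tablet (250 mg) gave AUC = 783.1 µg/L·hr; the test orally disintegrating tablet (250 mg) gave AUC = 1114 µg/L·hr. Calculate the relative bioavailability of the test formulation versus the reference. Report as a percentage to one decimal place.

F_rel = 142.3%

F_rel = (AUC_test/D_test) / (AUC_ref/D_ref)
      = (1114/250) / (783.1/250)
      = 4.456 / 3.1324 = 1.4226 = 142.26%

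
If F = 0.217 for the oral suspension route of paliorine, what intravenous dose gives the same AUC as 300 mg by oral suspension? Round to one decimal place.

D_iv = 65.1 mg

Systemic exposure from an extravascular dose = F × D_ev, so the equivalent IV dose is F × D_ev.
D_iv = F × D_ev = 0.217 × 300 = 65.1 mg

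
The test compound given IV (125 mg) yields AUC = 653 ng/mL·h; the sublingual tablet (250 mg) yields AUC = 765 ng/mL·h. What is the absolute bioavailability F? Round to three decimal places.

F = (AUC_ev / D_ev) / (AUC_iv / D_iv)
  = (765/250) / (653/125)
  = 3.06 / 5.224 = 0.5858

F = 0.586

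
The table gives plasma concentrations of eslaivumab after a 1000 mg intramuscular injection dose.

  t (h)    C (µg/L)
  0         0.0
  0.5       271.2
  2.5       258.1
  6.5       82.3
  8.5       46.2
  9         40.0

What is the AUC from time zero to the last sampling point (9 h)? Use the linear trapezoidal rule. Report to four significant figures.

Trapezoidal AUC_0→9:
  [0→0.5]: (0.0+271.2)/2 × 0.5 = 67.8
  [0.5→2.5]: (271.2+258.1)/2 × 2 = 529.3
  [2.5→6.5]: (258.1+82.3)/2 × 4 = 680.8
  [6.5→8.5]: (82.3+46.2)/2 × 2 = 128.5
  [8.5→9]: (46.2+40.0)/2 × 0.5 = 21.55
  Sum = 1427.95 µg/L·h

AUC = 1428 µg/L·h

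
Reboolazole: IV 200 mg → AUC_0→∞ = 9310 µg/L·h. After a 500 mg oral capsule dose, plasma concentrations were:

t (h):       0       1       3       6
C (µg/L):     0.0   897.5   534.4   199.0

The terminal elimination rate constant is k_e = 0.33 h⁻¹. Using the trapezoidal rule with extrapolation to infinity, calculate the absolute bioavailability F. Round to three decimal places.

Trapezoidal AUC_0→6 (oral capsule):
  [0→1]: (0.0+897.5)/2 × 1 = 448.75
  [1→3]: (897.5+534.4)/2 × 2 = 1431.9
  [3→6]: (534.4+199.0)/2 × 3 = 1100.1
  Sum = 2980.75 µg/L·h
Tail: C_last/k_e = 199.0/0.33 = 603.030
AUC_0→∞ (oral capsule) = 2980.75 + 603.030 = 3583.78 µg/L·h
F = (AUC_ev/D_ev)/(AUC_iv/D_iv) = (3583.78/500)/(9310/200) = 7.16756/46.55 = 0.1540

F = 0.154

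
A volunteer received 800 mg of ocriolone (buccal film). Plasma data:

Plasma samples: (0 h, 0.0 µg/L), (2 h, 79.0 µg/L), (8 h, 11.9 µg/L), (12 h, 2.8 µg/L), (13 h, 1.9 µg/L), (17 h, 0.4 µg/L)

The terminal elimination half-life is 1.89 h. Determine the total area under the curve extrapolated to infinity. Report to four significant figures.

AUC = 389.1 µg/L·h

Trapezoidal AUC_0→17:
  [0→2]: (0.0+79.0)/2 × 2 = 79.0
  [2→8]: (79.0+11.9)/2 × 6 = 272.7
  [8→12]: (11.9+2.8)/2 × 4 = 29.4
  [12→13]: (2.8+1.9)/2 × 1 = 2.35
  [13→17]: (1.9+0.4)/2 × 4 = 4.6
  Sum = 388.05 µg/L·h
k_e = ln2 / t½ = 0.693147 / 1.89 = 0.3667 h^-1
Extrapolated tail: C_last / k_e = 0.4 / 0.3667 = 1.091
AUC_0→∞ = 388.05 + 1.091 = 389.141 µg/L·h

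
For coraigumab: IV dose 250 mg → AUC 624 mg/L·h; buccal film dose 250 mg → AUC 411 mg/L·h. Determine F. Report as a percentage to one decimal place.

F = (AUC_ev / D_ev) / (AUC_iv / D_iv)
  = (411/250) / (624/250)
  = 1.644 / 2.496 = 0.6587
  = 65.87%

F = 65.9%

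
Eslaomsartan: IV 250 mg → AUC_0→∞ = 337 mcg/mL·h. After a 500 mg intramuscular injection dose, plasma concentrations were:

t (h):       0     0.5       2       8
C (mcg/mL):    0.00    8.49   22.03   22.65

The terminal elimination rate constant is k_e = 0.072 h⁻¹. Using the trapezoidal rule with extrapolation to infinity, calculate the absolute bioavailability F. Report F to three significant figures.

F = 0.703

Trapezoidal AUC_0→8 (intramuscular injection):
  [0→0.5]: (0.00+8.49)/2 × 0.5 = 2.1225
  [0.5→2]: (8.49+22.03)/2 × 1.5 = 22.89
  [2→8]: (22.03+22.65)/2 × 6 = 134.04
  Sum = 159.0525 mcg/mL·h
Tail: C_last/k_e = 22.65/0.072 = 314.583
AUC_0→∞ (intramuscular injection) = 159.0525 + 314.583 = 473.6355 mcg/mL·h
F = (AUC_ev/D_ev)/(AUC_iv/D_iv) = (473.6355/500)/(337/250) = 0.947271/1.348 = 0.7027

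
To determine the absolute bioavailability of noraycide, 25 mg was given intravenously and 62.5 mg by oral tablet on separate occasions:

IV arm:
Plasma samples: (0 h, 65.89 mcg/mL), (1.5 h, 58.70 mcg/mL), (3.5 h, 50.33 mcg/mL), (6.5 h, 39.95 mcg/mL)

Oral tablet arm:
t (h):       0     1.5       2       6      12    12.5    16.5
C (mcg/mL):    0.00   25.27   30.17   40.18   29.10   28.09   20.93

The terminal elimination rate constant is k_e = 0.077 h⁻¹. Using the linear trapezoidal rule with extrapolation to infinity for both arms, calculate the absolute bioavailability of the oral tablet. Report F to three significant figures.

F = 0.357

Trapezoidal AUC_0→6.5 (IV):
  [0→1.5]: (65.89+58.70)/2 × 1.5 = 93.4425
  [1.5→3.5]: (58.70+50.33)/2 × 2 = 109.03
  [3.5→6.5]: (50.33+39.95)/2 × 3 = 135.42
  Sum = 337.8925 mcg/mL·h
IV tail: 39.95/0.077 = 518.831; AUC_iv,0→∞ = 337.8925 + 518.831 = 856.7235 mcg/mL·h
Trapezoidal AUC_0→16.5 (oral tablet):
  [0→1.5]: (0.00+25.27)/2 × 1.5 = 18.9525
  [1.5→2]: (25.27+30.17)/2 × 0.5 = 13.86
  [2→6]: (30.17+40.18)/2 × 4 = 140.7
  [6→12]: (40.18+29.10)/2 × 6 = 207.84
  [12→12.5]: (29.10+28.09)/2 × 0.5 = 14.2975
  [12.5→16.5]: (28.09+20.93)/2 × 4 = 98.04
  Sum = 493.69 mcg/mL·h
oral tablet tail: 20.93/0.077 = 271.818; AUC_ev,0→∞ = 493.69 + 271.818 = 765.508 mcg/mL·h
F = (AUC_ev/D_ev)/(AUC_iv/D_iv) = (765.508/62.5)/(856.7235/25) = 12.248128/34.26894 = 0.3574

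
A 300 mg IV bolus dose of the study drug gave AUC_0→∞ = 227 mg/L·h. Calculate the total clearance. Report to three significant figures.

CL = Dose_iv / AUC_0→∞
   = 300 / 227 = 1.32159 L/h

CL = 1.32 L/h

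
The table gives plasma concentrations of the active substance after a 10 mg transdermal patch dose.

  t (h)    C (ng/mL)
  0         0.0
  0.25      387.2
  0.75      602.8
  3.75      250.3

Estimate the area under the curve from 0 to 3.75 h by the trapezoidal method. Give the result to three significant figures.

AUC = 1580 ng/mL·h

Trapezoidal AUC_0→3.75:
  [0→0.25]: (0.0+387.2)/2 × 0.25 = 48.4
  [0.25→0.75]: (387.2+602.8)/2 × 0.5 = 247.5
  [0.75→3.75]: (602.8+250.3)/2 × 3 = 1279.65
  Sum = 1575.55 ng/mL·h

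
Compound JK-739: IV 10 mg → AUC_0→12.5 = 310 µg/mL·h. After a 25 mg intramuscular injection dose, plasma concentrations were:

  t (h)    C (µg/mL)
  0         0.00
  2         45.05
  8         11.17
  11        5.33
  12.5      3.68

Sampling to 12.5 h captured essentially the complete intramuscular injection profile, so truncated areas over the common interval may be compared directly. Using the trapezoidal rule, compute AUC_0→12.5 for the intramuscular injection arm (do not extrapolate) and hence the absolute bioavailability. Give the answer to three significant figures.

F = 0.316

Trapezoidal AUC_0→12.5 (intramuscular injection):
  [0→2]: (0.00+45.05)/2 × 2 = 45.05
  [2→8]: (45.05+11.17)/2 × 6 = 168.66
  [8→11]: (11.17+5.33)/2 × 3 = 24.75
  [11→12.5]: (5.33+3.68)/2 × 1.5 = 6.7575
  Sum = 245.2175 µg/mL·h
F = (AUC_ev/D_ev)/(AUC_iv/D_iv) = (245.2175/25)/(310/10) = 9.8087/31 = 0.3164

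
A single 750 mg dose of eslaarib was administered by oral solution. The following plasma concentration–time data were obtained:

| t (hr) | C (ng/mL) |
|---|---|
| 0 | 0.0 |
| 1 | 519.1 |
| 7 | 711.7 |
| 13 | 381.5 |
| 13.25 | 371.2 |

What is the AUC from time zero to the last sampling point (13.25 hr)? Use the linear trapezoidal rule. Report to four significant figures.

AUC = 7326 ng/mL·hr

Trapezoidal AUC_0→13.25:
  [0→1]: (0.0+519.1)/2 × 1 = 259.55
  [1→7]: (519.1+711.7)/2 × 6 = 3692.4
  [7→13]: (711.7+381.5)/2 × 6 = 3279.6
  [13→13.25]: (381.5+371.2)/2 × 0.25 = 94.0875
  Sum = 7325.6375 ng/mL·hr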